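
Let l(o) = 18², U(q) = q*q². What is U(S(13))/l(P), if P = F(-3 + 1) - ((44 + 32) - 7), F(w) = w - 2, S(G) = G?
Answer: 2197/324 ≈ 6.7809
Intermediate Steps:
F(w) = -2 + w
U(q) = q³
P = -73 (P = (-2 + (-3 + 1)) - ((44 + 32) - 7) = (-2 - 2) - (76 - 7) = -4 - 1*69 = -4 - 69 = -73)
l(o) = 324
U(S(13))/l(P) = 13³/324 = 2197*(1/324) = 2197/324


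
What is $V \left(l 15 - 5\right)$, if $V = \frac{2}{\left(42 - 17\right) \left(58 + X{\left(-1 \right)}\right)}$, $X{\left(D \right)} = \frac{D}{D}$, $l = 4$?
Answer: $\frac{22}{295} \approx 0.074576$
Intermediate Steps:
$X{\left(D \right)} = 1$
$V = \frac{2}{1475}$ ($V = \frac{2}{\left(42 - 17\right) \left(58 + 1\right)} = \frac{2}{25 \cdot 59} = \frac{2}{1475} \approx 0.0013559$)
$V \left(l 15 - 5\right) = \frac{2 \left(4 \cdot 15 - 5\right)}{1475} = \frac{2 \left(60 - 5\right)}{1475} = \frac{2}{1475} \cdot 55 = \frac{22}{295}$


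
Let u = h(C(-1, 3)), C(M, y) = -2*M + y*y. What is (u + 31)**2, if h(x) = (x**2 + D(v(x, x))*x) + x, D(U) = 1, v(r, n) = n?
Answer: 30276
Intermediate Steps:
C(M, y) = y**2 - 2*M (C(M, y) = -2*M + y**2 = y**2 - 2*M)
h(x) = x**2 + 2*x (h(x) = (x**2 + 1*x) + x = (x**2 + x) + x = (x + x**2) + x = x**2 + 2*x)
u = 143 (u = (3**2 - 2*(-1))*(2 + (3**2 - 2*(-1))) = (9 + 2)*(2 + (9 + 2)) = 11*(2 + 11) = 11*13 = 143)
(u + 31)**2 = (143 + 31)**2 = 174**2 = 30276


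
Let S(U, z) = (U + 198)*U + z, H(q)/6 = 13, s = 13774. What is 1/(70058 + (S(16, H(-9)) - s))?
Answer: 1/59786 ≈ 1.6726e-5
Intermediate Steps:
H(q) = 78 (H(q) = 6*13 = 78)
S(U, z) = z + U*(198 + U) (S(U, z) = (198 + U)*U + z = U*(198 + U) + z = z + U*(198 + U))
1/(70058 + (S(16, H(-9)) - s)) = 1/(70058 + ((78 + 16**2 + 198*16) - 1*13774)) = 1/(70058 + ((78 + 256 + 3168) - 13774)) = 1/(70058 + (3502 - 13774)) = 1/(70058 - 10272) = 1/59786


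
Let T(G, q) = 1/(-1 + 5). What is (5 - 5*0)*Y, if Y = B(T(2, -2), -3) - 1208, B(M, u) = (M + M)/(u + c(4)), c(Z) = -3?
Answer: -72485/12 ≈ -6040.4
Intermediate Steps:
T(G, q) = ¼ (T(G, q) = 1/4 = ¼)
B(M, u) = 2*M/(-3 + u) (B(M, u) = (M + M)/(u - 3) = (2*M)/(-3 + u) = 2*M/(-3 + u))
Y = -14497/12 (Y = 2*(¼)/(-3 - 3) - 1208 = 2*(¼)/(-6) - 1208 = 2*(¼)*(-⅙) - 1208 = -1/12 - 1208 = -14497/12 ≈ -1208.1)
(5 - 5*0)*Y = (5 - 5*0)*(-14497/12) = (5 + 0)*(-14497/12) = 5*(-14497/12) = -72485/12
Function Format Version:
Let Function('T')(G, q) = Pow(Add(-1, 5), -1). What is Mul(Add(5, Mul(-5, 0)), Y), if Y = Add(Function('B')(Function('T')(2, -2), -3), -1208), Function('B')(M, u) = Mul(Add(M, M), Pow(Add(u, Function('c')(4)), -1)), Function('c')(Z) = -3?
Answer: Rational(-72485, 12) ≈ -6040.4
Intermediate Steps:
Function('T')(G, q) = Rational(1, 4) (Function('T')(G, q) = Pow(4, -1) = Rational(1, 4))
Function('B')(M, u) = Mul(2, M, Pow(Add(-3, u), -1)) (Function('B')(M, u) = Mul(Add(M, M), Pow(Add(u, -3), -1)) = Mul(Mul(2, M), Pow(Add(-3, u), -1)) = Mul(2, M, Pow(Add(-3, u), -1)))
Y = Rational(-14497, 12) (Y = Add(Mul(2, Rational(1, 4), Pow(Add(-3, -3), -1)), -1208) = Add(Mul(2, Rational(1, 4), Pow(-6, -1)), -1208) = Add(Mul(2, Rational(1, 4), Rational(-1, 6)), -1208) = Add(Rational(-1, 12), -1208) = Rational(-14497, 12) ≈ -1208.1)
Mul(Add(5, Mul(-5, 0)), Y) = Mul(Add(5, Mul(-5, 0)), Rational(-14497, 12)) = Mul(Add(5, 0), Rational(-14497, 12)) = Mul(5, Rational(-14497, 12)) = Rational(-72485, 12)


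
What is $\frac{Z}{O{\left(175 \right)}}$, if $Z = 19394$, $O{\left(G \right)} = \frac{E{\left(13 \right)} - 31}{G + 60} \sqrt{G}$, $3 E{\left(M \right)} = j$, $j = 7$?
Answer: $- \frac{1367277 \sqrt{7}}{301} \approx -12018.0$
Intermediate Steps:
$E{\left(M \right)} = \frac{7}{3}$ ($E{\left(M \right)} = \frac{1}{3} \cdot 7 = \frac{7}{3}$)
$O{\left(G \right)} = - \frac{86 \sqrt{G}}{3 \left(60 + G\right)}$ ($O{\left(G \right)} = \frac{\frac{7}{3} - 31}{G + 60} \sqrt{G} = - \frac{86}{3 \left(60 + G\right)} \sqrt{G} = - \frac{86 \sqrt{G}}{3 \left(60 + G\right)}$)
$\frac{Z}{O{\left(175 \right)}} = \frac{19394}{\left(-86\right) \sqrt{175} \frac{1}{180 + 3 \cdot 175}} = \frac{19394}{\left(-86\right) 5 \sqrt{7} \frac{1}{180 + 525}} = \frac{19394}{\left(-86\right) 5 \sqrt{7} \cdot \frac{1}{705}} = \frac{19394}{\left(- \frac{86}{141}\right) \sqrt{7}} = 19394 \left(- \frac{141 \sqrt{7}}{602}\right) = - \frac{1367277 \sqrt{7}}{301}$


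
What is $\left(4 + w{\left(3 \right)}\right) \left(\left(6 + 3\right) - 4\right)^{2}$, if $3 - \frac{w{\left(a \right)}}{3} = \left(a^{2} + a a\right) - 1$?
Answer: $-950$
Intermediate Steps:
$w{\left(a \right)} = 12 - 6 a^{2}$ ($w{\left(a \right)} = 9 - 3 \left(\left(a^{2} + a a\right) - 1\right) = 9 - 3 \left(\left(a^{2} + a^{2}\right) - 1\right) = 9 - 3 \left(2 a^{2} - 1\right) = 9 - 3 \left(-1 + 2 a^{2}\right) = 9 - \left(-3 + 6 a^{2}\right) = 12 - 6 a^{2}$)
$\left(4 + w{\left(3 \right)}\right) \left(\left(6 + 3\right) - 4\right)^{2} = \left(4 + \left(12 - 6 \cdot 3^{2}\right)\right) \left(\left(6 + 3\right) - 4\right)^{2} = \left(4 + \left(12 - 54\right)\right) \left(9 - 4\right)^{2} = \left(4 + \left(12 - 54\right)\right) 5^{2} = \left(4 - 42\right) 25 = \left(-38\right) 25 = -950$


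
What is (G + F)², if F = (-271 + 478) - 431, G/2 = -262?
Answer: 559504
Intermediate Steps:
G = -524 (G = 2*(-262) = -524)
F = -224 (F = 207 - 431 = -224)
(G + F)² = (-524 - 224)² = (-748)² = 559504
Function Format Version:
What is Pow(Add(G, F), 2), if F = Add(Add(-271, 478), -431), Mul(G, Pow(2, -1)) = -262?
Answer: 559504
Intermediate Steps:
G = -524 (G = Mul(2, -262) = -524)
F = -224 (F = Add(207, -431) = -224)
Pow(Add(G, F), 2) = Pow(Add(-524, -224), 2) = Pow(-748, 2) = 559504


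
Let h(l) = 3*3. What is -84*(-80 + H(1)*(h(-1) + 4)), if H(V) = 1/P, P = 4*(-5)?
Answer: 33873/5 ≈ 6774.6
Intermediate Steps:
h(l) = 9
P = -20
H(V) = -1/20 (H(V) = 1/(-20) = -1/20)
-84*(-80 + H(1)*(h(-1) + 4)) = -84*(-80 - (9 + 4)/20) = -84*(-80 - 1/20*13) = -84*(-80 - 13/20) = -84*(-1613/20) = 33873/5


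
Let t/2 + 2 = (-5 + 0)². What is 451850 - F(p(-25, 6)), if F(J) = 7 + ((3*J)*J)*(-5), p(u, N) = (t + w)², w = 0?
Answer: 67613683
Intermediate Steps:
t = 46 (t = -4 + 2*(-5 + 0)² = -4 + 2*(-5)² = -4 + 2*25 = -4 + 50 = 46)
p(u, N) = 2116 (p(u, N) = (46 + 0)² = 46² = 2116)
F(J) = 7 - 15*J² (F(J) = 7 + (3*J²)*(-5) = 7 - 15*J²)
451850 - F(p(-25, 6)) = 451850 - (7 - 15*2116²) = 451850 - (7 - 15*4477456) = 451850 - (7 - 67161840) = 451850 - 1*(-67161833) = 451850 + 67161833 = 67613683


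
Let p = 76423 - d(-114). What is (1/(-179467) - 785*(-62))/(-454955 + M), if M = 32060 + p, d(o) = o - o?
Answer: -8734658889/62180290424 ≈ -0.14047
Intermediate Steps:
d(o) = 0
p = 76423 (p = 76423 - 1*0 = 76423 + 0 = 76423)
M = 108483 (M = 32060 + 76423 = 108483)
(1/(-179467) - 785*(-62))/(-454955 + M) = (1/(-179467) - 785*(-62))/(-454955 + 108483) = (-1/179467 + 48670)/(-346472) = (8734658889/179467)*(-1/346472) = -8734658889/62180290424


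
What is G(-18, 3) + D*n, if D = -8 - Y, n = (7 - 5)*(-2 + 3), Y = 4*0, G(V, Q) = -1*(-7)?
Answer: -9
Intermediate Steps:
G(V, Q) = 7
Y = 0
n = 2 (n = 2*1 = 2)
D = -8 (D = -8 - 1*0 = -8 + 0 = -8)
G(-18, 3) + D*n = 7 - 8*2 = 7 - 16 = -9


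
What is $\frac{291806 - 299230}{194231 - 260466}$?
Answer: $\frac{7424}{66235} \approx 0.11209$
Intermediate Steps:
$\frac{291806 - 299230}{194231 - 260466} = - \frac{7424}{-66235} = \left(-7424\right) \left(- \frac{1}{66235}\right) = \frac{7424}{66235}$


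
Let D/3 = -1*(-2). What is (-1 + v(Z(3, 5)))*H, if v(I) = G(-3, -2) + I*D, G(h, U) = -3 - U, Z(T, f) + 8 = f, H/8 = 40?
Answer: -6400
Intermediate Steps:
H = 320 (H = 8*40 = 320)
D = 6 (D = 3*(-1*(-2)) = 3*2 = 6)
Z(T, f) = -8 + f
v(I) = -1 + 6*I (v(I) = (-3 - 1*(-2)) + I*6 = (-3 + 2) + 6*I = -1 + 6*I)
(-1 + v(Z(3, 5)))*H = (-1 + (-1 + 6*(-8 + 5)))*320 = (-1 + (-1 + 6*(-3)))*320 = (-1 + (-1 - 18))*320 = (-1 - 19)*320 = -20*320 = -6400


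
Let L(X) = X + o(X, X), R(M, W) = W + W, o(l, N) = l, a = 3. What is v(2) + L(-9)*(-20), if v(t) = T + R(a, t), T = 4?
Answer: 368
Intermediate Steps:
R(M, W) = 2*W
L(X) = 2*X (L(X) = X + X = 2*X)
v(t) = 4 + 2*t
v(2) + L(-9)*(-20) = (4 + 2*2) + (2*(-9))*(-20) = (4 + 4) - 18*(-20) = 8 + 360 = 368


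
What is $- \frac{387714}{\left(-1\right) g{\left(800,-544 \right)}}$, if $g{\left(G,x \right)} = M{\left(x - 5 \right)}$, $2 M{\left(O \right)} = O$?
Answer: $- \frac{258476}{183} \approx -1412.4$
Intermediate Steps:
$M{\left(O \right)} = \frac{O}{2}$
$g{\left(G,x \right)} = - \frac{5}{2} + \frac{x}{2}$ ($g{\left(G,x \right)} = \frac{x - 5}{2} = \frac{-5 + x}{2} = - \frac{5}{2} + \frac{x}{2}$)
$- \frac{387714}{\left(-1\right) g{\left(800,-544 \right)}} = - \frac{387714}{\left(-1\right) \left(- \frac{5}{2} + \frac{1}{2} \left(-544\right)\right)} = - \frac{387714}{\left(-1\right) \left(- \frac{5}{2} - 272\right)} = - \frac{387714}{\left(-1\right) \left(- \frac{549}{2}\right)} = - \frac{387714}{\frac{549}{2}} = \left(-387714\right) \frac{2}{549} = - \frac{258476}{183}$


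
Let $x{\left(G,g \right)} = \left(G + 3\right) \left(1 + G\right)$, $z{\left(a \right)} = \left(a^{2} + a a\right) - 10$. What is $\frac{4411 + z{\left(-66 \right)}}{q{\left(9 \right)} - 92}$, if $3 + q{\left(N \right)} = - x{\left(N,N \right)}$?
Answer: $- \frac{13113}{215} \approx -60.991$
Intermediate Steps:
$z{\left(a \right)} = -10 + 2 a^{2}$ ($z{\left(a \right)} = \left(a^{2} + a^{2}\right) - 10 = 2 a^{2} - 10 = -10 + 2 a^{2}$)
$x{\left(G,g \right)} = \left(1 + G\right) \left(3 + G\right)$ ($x{\left(G,g \right)} = \left(3 + G\right) \left(1 + G\right) = \left(1 + G\right) \left(3 + G\right)$)
$q{\left(N \right)} = -6 - N^{2} - 4 N$ ($q{\left(N \right)} = -3 - \left(3 + N^{2} + 4 N\right) = -6 - N^{2} - 4 N$)
$\frac{4411 + z{\left(-66 \right)}}{q{\left(9 \right)} - 92} = \frac{4411 - \left(10 - 2 \left(-66\right)^{2}\right)}{\left(-6 - 9^{2} - 36\right) - 92} = \frac{4411 + \left(-10 + 2 \cdot 4356\right)}{\left(-6 - 81 - 36\right) - 92} = \frac{4411 + \left(-10 + 8712\right)}{\left(-6 - 81 - 36\right) - 92} = \frac{4411 + 8702}{-123 - 92} = \frac{13113}{-215} = 13113 \left(- \frac{1}{215}\right) = - \frac{13113}{215}$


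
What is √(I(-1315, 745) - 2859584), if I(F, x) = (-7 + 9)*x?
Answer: 3*I*√317566 ≈ 1690.6*I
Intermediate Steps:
I(F, x) = 2*x
√(I(-1315, 745) - 2859584) = √(2*745 - 2859584) = √(1490 - 2859584) = √(-2858094) = 3*I*√317566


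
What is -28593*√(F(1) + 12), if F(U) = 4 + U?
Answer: -28593*√17 ≈ -1.1789e+5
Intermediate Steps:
-28593*√(F(1) + 12) = -28593*√((4 + 1) + 12) = -28593*√(5 + 12) = -28593*√17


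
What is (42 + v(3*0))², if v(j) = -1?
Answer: 1681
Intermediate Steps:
(42 + v(3*0))² = (42 - 1)² = 41² = 1681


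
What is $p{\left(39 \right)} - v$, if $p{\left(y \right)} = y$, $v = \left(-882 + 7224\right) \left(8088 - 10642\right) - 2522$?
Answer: $16200029$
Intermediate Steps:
$v = -16199990$ ($v = 6342 \left(-2554\right) - 2522 = -16197468 - 2522 = -16199990$)
$p{\left(39 \right)} - v = 39 - -16199990 = 39 + 16199990 = 16200029$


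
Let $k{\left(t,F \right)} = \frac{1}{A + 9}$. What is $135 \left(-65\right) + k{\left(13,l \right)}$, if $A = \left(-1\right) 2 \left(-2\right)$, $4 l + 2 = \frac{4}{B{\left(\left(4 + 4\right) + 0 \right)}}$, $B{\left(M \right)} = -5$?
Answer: $- \frac{114074}{13} \approx -8774.9$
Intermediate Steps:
$l = - \frac{7}{10}$ ($l = - \frac{1}{2} + \frac{4 \frac{1}{-5}}{4} = - \frac{1}{2} + \frac{4 \left(- \frac{1}{5}\right)}{4} = - \frac{1}{2} + \frac{1}{4} \left(- \frac{4}{5}\right) = - \frac{1}{2} - \frac{1}{5} = - \frac{7}{10} \approx -0.7$)
$A = 4$ ($A = \left(-2\right) \left(-2\right) = 4$)
$k{\left(t,F \right)} = \frac{1}{13}$ ($k{\left(t,F \right)} = \frac{1}{4 + 9} = \frac{1}{13}$)
$135 \left(-65\right) + k{\left(13,l \right)} = 135 \left(-65\right) + \frac{1}{13} = -8775 + \frac{1}{13} = - \frac{114074}{13}$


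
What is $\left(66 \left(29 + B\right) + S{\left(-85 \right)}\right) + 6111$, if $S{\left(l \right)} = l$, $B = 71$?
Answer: $12626$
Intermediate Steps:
$\left(66 \left(29 + B\right) + S{\left(-85 \right)}\right) + 6111 = \left(66 \left(29 + 71\right) - 85\right) + 6111 = \left(66 \cdot 100 - 85\right) + 6111 = \left(6600 - 85\right) + 6111 = 6515 + 6111 = 12626$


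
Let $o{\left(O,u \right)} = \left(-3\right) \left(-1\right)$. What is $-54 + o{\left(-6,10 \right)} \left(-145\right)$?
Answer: $-489$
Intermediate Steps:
$o{\left(O,u \right)} = 3$
$-54 + o{\left(-6,10 \right)} \left(-145\right) = -54 + 3 \left(-145\right) = -54 - 435 = -489$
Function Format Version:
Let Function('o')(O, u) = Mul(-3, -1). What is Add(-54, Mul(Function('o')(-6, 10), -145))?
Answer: -489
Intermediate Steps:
Function('o')(O, u) = 3
Add(-54, Mul(Function('o')(-6, 10), -145)) = Add(-54, Mul(3, -145)) = Add(-54, -435) = -489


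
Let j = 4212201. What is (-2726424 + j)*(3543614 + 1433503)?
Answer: 7394885964909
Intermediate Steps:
(-2726424 + j)*(3543614 + 1433503) = (-2726424 + 4212201)*(3543614 + 1433503) = 1485777*4977117 = 7394885964909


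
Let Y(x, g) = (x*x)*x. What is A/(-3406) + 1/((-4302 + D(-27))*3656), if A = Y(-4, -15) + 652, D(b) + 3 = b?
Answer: -4656312551/26971759776 ≈ -0.17264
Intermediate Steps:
D(b) = -3 + b
Y(x, g) = x³ (Y(x, g) = x²*x = x³)
A = 588 (A = (-4)³ + 652 = -64 + 652 = 588)
A/(-3406) + 1/((-4302 + D(-27))*3656) = 588/(-3406) + 1/(-4302 + (-3 - 27)*3656) = 588*(-1/3406) + (1/3656)/(-4302 - 30) = -294/1703 + (1/3656)/(-4332) = -294/1703 - 1/4332*1/3656 = -294/1703 - 1/15837792 = -4656312551/26971759776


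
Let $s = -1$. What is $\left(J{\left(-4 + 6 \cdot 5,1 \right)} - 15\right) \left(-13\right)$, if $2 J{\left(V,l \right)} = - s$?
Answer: $\frac{377}{2} \approx 188.5$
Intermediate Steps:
$J{\left(V,l \right)} = \frac{1}{2}$ ($J{\left(V,l \right)} = \frac{\left(-1\right) \left(-1\right)}{2} = \frac{1}{2} \cdot 1 = \frac{1}{2}$)
$\left(J{\left(-4 + 6 \cdot 5,1 \right)} - 15\right) \left(-13\right) = \left(\frac{1}{2} - 15\right) \left(-13\right) = \left(- \frac{29}{2}\right) \left(-13\right) = \frac{377}{2}$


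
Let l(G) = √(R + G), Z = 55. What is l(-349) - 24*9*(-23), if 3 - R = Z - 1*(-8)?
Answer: 4968 + I*√409 ≈ 4968.0 + 20.224*I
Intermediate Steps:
R = -60 (R = 3 - (55 - 1*(-8)) = 3 - (55 + 8) = 3 - 1*63 = 3 - 63 = -60)
l(G) = √(-60 + G)
l(-349) - 24*9*(-23) = √(-60 - 349) - 24*9*(-23) = √(-409) - 216*(-23) = I*√409 + 4968 = 4968 + I*√409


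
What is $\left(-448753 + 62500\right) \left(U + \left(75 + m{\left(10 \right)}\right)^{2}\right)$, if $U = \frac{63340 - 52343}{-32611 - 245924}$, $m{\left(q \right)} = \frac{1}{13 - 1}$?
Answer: $- \frac{3234703043239913}{1485520} \approx -2.1775 \cdot 10^{9}$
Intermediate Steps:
$m{\left(q \right)} = \frac{1}{12}$
$U = - \frac{10997}{278535}$ ($U = \frac{10997}{-278535} = 10997 \left(- \frac{1}{278535}\right) = - \frac{10997}{278535} \approx -0.039482$)
$\left(-448753 + 62500\right) \left(U + \left(75 + m{\left(10 \right)}\right)^{2}\right) = \left(-448753 + 62500\right) \left(- \frac{10997}{278535} + \left(75 + \frac{1}{12}\right)^{2}\right) = - 386253 \left(- \frac{10997}{278535} + \left(\frac{901}{12}\right)^{2}\right) = - 386253 \left(- \frac{10997}{278535} + \frac{811801}{144}\right) = \left(-386253\right) \frac{75371135989}{13369680} = - \frac{3234703043239913}{1485520}$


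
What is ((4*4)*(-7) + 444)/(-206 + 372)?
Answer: 2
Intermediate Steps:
((4*4)*(-7) + 444)/(-206 + 372) = (16*(-7) + 444)/166 = (-112 + 444)*(1/166) = 332*(1/166) = 2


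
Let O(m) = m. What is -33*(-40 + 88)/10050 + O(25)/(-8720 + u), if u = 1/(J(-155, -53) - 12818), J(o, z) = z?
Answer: -30169045069/187993827675 ≈ -0.16048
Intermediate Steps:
u = -1/12871 (u = 1/(-53 - 12818) = 1/(-12871) = -1/12871 ≈ -7.7694e-5)
-33*(-40 + 88)/10050 + O(25)/(-8720 + u) = -33*(-40 + 88)/10050 + 25/(-8720 - 1/12871) = -33*48*(1/10050) + 25/(-112235121/12871) = -1584*1/10050 + 25*(-12871/112235121) = -264/1675 - 321775/112235121 = -30169045069/187993827675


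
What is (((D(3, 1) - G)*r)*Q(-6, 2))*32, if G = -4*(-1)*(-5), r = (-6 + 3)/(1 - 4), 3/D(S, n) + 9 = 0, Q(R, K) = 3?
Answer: 1888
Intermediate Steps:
D(S, n) = -⅓ (D(S, n) = 3/(-9 + 0) = 3/(-9) = 3*(-⅑) = -⅓)
r = 1 (r = -3/(-3) = -3*(-⅓) = 1)
G = -20 (G = 4*(-5) = -20)
(((D(3, 1) - G)*r)*Q(-6, 2))*32 = (((-⅓ - 1*(-20))*1)*3)*32 = (((-⅓ + 20)*1)*3)*32 = (((59/3)*1)*3)*32 = ((59/3)*3)*32 = 59*32 = 1888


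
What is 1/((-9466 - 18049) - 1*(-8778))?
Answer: -1/18737 ≈ -5.3370e-5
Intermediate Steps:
1/((-9466 - 18049) - 1*(-8778)) = 1/(-27515 + 8778) = 1/(-18737) = -1/18737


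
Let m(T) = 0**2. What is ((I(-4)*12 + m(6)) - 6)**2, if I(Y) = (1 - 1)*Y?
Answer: 36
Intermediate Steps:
m(T) = 0
I(Y) = 0 (I(Y) = 0*Y = 0)
((I(-4)*12 + m(6)) - 6)**2 = ((0*12 + 0) - 6)**2 = ((0 + 0) - 6)**2 = (0 - 6)**2 = (-6)**2 = 36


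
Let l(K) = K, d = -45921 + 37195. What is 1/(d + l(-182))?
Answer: -1/8908 ≈ -0.00011226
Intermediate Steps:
d = -8726
1/(d + l(-182)) = 1/(-8726 - 182) = 1/(-8908) = -1/8908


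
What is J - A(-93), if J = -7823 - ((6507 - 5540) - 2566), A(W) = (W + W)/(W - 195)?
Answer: -298783/48 ≈ -6224.6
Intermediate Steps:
A(W) = 2*W/(-195 + W) (A(W) = (2*W)/(-195 + W) = 2*W/(-195 + W))
J = -6224 (J = -7823 - (967 - 2566) = -7823 - 1*(-1599) = -7823 + 1599 = -6224)
J - A(-93) = -6224 - 2*(-93)/(-195 - 93) = -6224 - 2*(-93)/(-288) = -6224 - 2*(-93)*(-1)/288 = -6224 - 1*31/48 = -6224 - 31/48 = -298783/48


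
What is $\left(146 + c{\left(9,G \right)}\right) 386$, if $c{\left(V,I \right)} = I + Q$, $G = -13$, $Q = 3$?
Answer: $52496$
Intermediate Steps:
$c{\left(V,I \right)} = 3 + I$ ($c{\left(V,I \right)} = I + 3 = 3 + I$)
$\left(146 + c{\left(9,G \right)}\right) 386 = \left(146 + \left(3 - 13\right)\right) 386 = \left(146 - 10\right) 386 = 136 \cdot 386 = 52496$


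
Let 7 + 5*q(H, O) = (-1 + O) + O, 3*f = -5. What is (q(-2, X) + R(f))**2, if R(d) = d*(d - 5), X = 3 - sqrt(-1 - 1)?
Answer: 231676/2025 - 1928*I*sqrt(2)/225 ≈ 114.41 - 12.118*I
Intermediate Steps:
X = 3 - I*sqrt(2) (X = 3 - sqrt(-2) = 3 - I*sqrt(2) ≈ 3.0 - 1.4142*I)
f = -5/3 (f = (1/3)*(-5) = -5/3 ≈ -1.6667)
q(H, O) = -8/5 + 2*O/5 (q(H, O) = -7/5 + ((-1 + O) + O)/5 = -7/5 + (-1 + 2*O)/5 = -7/5 + (-1/5 + 2*O/5) = -8/5 + 2*O/5)
R(d) = d*(-5 + d)
(q(-2, X) + R(f))**2 = ((-8/5 + 2*(3 - I*sqrt(2))/5) - 5*(-5 - 5/3)/3)**2 = ((-8/5 + (6/5 - 2*I*sqrt(2)/5)) - 5/3*(-20/3))**2 = ((-2/5 - 2*I*sqrt(2)/5) + 100/9)**2 = (482/45 - 2*I*sqrt(2)/5)**2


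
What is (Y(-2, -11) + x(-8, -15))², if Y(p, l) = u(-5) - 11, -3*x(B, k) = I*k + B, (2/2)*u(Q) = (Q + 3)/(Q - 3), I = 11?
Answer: 316969/144 ≈ 2201.2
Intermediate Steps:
u(Q) = (3 + Q)/(-3 + Q) (u(Q) = (Q + 3)/(Q - 3) = (3 + Q)/(-3 + Q))
x(B, k) = -11*k/3 - B/3 (x(B, k) = -(11*k + B)/3 = -(B + 11*k)/3 = -11*k/3 - B/3)
Y(p, l) = -43/4 (Y(p, l) = (3 - 5)/(-3 - 5) - 11 = -2/(-8) - 11 = -⅛*(-2) - 11 = ¼ - 11 = -43/4)
(Y(-2, -11) + x(-8, -15))² = (-43/4 + (-11/3*(-15) - ⅓*(-8)))² = (-43/4 + (55 + 8/3))² = (-43/4 + 173/3)² = (563/12)² = 316969/144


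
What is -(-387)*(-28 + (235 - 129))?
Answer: 30186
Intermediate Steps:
-(-387)*(-28 + (235 - 129)) = -(-387)*(-28 + 106) = -(-387)*78 = -1*(-30186) = 30186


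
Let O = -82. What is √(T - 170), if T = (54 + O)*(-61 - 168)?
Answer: √6242 ≈ 79.006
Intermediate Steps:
T = 6412 (T = (54 - 82)*(-61 - 168) = -28*(-229) = 6412)
√(T - 170) = √(6412 - 170) = √6242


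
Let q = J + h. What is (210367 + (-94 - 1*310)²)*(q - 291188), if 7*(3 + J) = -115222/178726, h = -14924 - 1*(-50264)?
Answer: -8541460177518738/89363 ≈ -9.5582e+10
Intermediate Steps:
h = 35340 (h = -14924 + 50264 = 35340)
J = -1934234/625541 (J = -3 + (-115222/178726)/7 = -3 + (-115222*1/178726)/7 = -3 + (⅐)*(-57611/89363) = -3 - 57611/625541 = -1934234/625541 ≈ -3.0921)
q = 22104684706/625541 (q = -1934234/625541 + 35340 = 22104684706/625541 ≈ 35337.)
(210367 + (-94 - 1*310)²)*(q - 291188) = (210367 + (-94 - 1*310)²)*(22104684706/625541 - 291188) = (210367 + (-94 - 310)²)*(-160045348002/625541) = (210367 + (-404)²)*(-160045348002/625541) = (210367 + 163216)*(-160045348002/625541) = 373583*(-160045348002/625541) = -8541460177518738/89363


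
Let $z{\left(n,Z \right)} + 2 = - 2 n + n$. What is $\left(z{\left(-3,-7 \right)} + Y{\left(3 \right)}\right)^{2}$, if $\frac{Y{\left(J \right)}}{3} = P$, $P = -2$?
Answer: $25$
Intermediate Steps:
$Y{\left(J \right)} = -6$ ($Y{\left(J \right)} = 3 \left(-2\right) = -6$)
$z{\left(n,Z \right)} = -2 - n$ ($z{\left(n,Z \right)} = -2 + \left(- 2 n + n\right) = -2 - n$)
$\left(z{\left(-3,-7 \right)} + Y{\left(3 \right)}\right)^{2} = \left(\left(-2 - -3\right) - 6\right)^{2} = \left(\left(-2 + 3\right) - 6\right)^{2} = \left(1 - 6\right)^{2} = \left(-5\right)^{2} = 25$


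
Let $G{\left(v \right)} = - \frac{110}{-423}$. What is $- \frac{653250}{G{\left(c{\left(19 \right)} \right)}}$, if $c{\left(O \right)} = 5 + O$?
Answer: $- \frac{27632475}{11} \approx -2.512 \cdot 10^{6}$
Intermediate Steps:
$G{\left(v \right)} = \frac{110}{423}$ ($G{\left(v \right)} = \left(-110\right) \left(- \frac{1}{423}\right) = \frac{110}{423}$)
$- \frac{653250}{G{\left(c{\left(19 \right)} \right)}} = - \frac{653250}{\frac{110}{423}} = \left(-653250\right) \frac{423}{110} = - \frac{27632475}{11}$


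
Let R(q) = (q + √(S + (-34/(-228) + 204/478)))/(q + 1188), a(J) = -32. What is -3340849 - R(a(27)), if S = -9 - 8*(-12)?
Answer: -965505353/289 - √65011489878/31496376 ≈ -3.3408e+6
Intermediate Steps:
S = 87 (S = -9 + 96 = 87)
R(q) = (q + √65011489878/27246)/(1188 + q) (R(q) = (q + √(87 + (-34/(-228) + 204/478)))/(q + 1188) = (q + √(87 + (-34*(-1/228) + 204*(1/478))))/(1188 + q) = (q + √(87 + (17/114 + 102/239)))/(1188 + q) = (q + √(87 + 15691/27246))/(1188 + q) = (q + √(2386093/27246))/(1188 + q) = (q + √65011489878/27246)/(1188 + q))
-3340849 - R(a(27)) = -3340849 - (-32 + √65011489878/27246)/(1188 - 32) = -3340849 - (-32 + √65011489878/27246)/1156 = -3340849 - (-8/289 + √65011489878/31496376) = -3340849 + (8/289 - √65011489878/31496376) = -965505353/289 - √65011489878/31496376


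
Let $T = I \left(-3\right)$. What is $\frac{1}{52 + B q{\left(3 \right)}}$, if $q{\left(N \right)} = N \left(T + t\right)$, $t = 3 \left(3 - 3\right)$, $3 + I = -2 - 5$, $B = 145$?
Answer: $\frac{1}{13102} \approx 7.6324 \cdot 10^{-5}$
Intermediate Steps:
$I = -10$ ($I = -3 - 7 = -10$)
$T = 30$ ($T = \left(-10\right) \left(-3\right) = 30$)
$t = 0$ ($t = 3 \cdot 0 = 0$)
$q{\left(N \right)} = 30 N$ ($q{\left(N \right)} = N \left(30 + 0\right) = N 30 = 30 N$)
$\frac{1}{52 + B q{\left(3 \right)}} = \frac{1}{52 + 145 \cdot 30 \cdot 3} = \frac{1}{52 + 145 \cdot 90} = \frac{1}{52 + 13050} = \frac{1}{13102}$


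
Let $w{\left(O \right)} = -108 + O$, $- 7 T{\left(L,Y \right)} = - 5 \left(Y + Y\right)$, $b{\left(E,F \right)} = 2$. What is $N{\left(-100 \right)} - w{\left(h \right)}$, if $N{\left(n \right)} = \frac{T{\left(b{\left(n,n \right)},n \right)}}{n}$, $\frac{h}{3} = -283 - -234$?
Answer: $\frac{1795}{7} \approx 256.43$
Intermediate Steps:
$h = -147$ ($h = 3 \left(-283 - -234\right) = 3 \left(-283 + 234\right) = 3 \left(-49\right) = -147$)
$T{\left(L,Y \right)} = \frac{10 Y}{7}$ ($T{\left(L,Y \right)} = - \frac{\left(-5\right) \left(Y + Y\right)}{7} = - \frac{\left(-5\right) 2 Y}{7} = - \frac{\left(-10\right) Y}{7} = \frac{10 Y}{7}$)
$N{\left(n \right)} = \frac{10}{7}$ ($N{\left(n \right)} = \frac{\frac{10}{7} n}{n} = \frac{10}{7}$)
$N{\left(-100 \right)} - w{\left(h \right)} = \frac{10}{7} - \left(-108 - 147\right) = \frac{10}{7} - -255 = \frac{10}{7} + 255 = \frac{1795}{7}$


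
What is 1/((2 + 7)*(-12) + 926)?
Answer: 1/818 ≈ 0.0012225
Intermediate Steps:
1/((2 + 7)*(-12) + 926) = 1/(9*(-12) + 926) = 1/(-108 + 926) = 1/818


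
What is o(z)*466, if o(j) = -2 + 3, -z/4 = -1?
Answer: 466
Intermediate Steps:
z = 4 (z = -4*(-1) = 4)
o(j) = 1
o(z)*466 = 1*466 = 466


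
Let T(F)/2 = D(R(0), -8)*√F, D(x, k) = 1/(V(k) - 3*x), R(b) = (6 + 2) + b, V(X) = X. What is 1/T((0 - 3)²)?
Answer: -16/3 ≈ -5.3333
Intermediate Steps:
R(b) = 8 + b
D(x, k) = 1/(k - 3*x)
T(F) = -√F/16 (T(F) = 2*(√F/(-8 - 3*(8 + 0))) = 2*(√F/(-8 - 3*8)) = 2*(√F/(-8 - 24)) = 2*(√F/(-32)) = 2*(-√F/32) = -√F/16)
1/T((0 - 3)²) = 1/(-√((0 - 3)²)/16) = 1/(-√((-3)²)/16) = 1/(-√9/16) = 1/(-1/16*3) = 1/(-3/16) = -16/3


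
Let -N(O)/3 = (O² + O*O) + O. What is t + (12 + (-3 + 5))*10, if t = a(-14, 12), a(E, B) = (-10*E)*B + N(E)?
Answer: 686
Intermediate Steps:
N(O) = -6*O² - 3*O (N(O) = -3*((O² + O*O) + O) = -3*((O² + O²) + O) = -3*(2*O² + O) = -3*(O + 2*O²) = -6*O² - 3*O)
a(E, B) = -10*B*E - 3*E*(1 + 2*E) (a(E, B) = (-10*E)*B - 3*E*(1 + 2*E) = -10*B*E - 3*E*(1 + 2*E))
t = 546 (t = -14*(-3 - 10*12 - 6*(-14)) = -14*(-3 - 120 + 84) = -14*(-39) = 546)
t + (12 + (-3 + 5))*10 = 546 + (12 + (-3 + 5))*10 = 546 + (12 + 2)*10 = 546 + 14*10 = 546 + 140 = 686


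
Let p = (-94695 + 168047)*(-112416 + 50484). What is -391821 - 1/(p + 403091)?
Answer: -1779820629913832/4542432973 ≈ -3.9182e+5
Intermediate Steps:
p = -4542836064 (p = 73352*(-61932) = -4542836064)
-391821 - 1/(p + 403091) = -391821 - 1/(-4542836064 + 403091) = -391821 - 1/(-4542432973) = -391821 - 1*(-1/4542432973) = -391821 + 1/4542432973 = -1779820629913832/4542432973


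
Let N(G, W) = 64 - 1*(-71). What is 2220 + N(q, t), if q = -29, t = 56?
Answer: 2355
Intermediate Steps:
N(G, W) = 135 (N(G, W) = 64 + 71 = 135)
2220 + N(q, t) = 2220 + 135 = 2355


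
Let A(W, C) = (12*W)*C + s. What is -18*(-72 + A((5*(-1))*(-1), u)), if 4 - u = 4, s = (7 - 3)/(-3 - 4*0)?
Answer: 1320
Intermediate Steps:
s = -4/3 (s = 4/(-3 + 0) = 4/(-3) = 4*(-1/3) = -4/3 ≈ -1.3333)
u = 0 (u = 4 - 1*4 = 4 - 4 = 0)
A(W, C) = -4/3 + 12*C*W (A(W, C) = (12*W)*C - 4/3 = 12*C*W - 4/3 = -4/3 + 12*C*W)
-18*(-72 + A((5*(-1))*(-1), u)) = -18*(-72 + (-4/3 + 12*0*((5*(-1))*(-1)))) = -18*(-72 + (-4/3 + 12*0*(-5*(-1)))) = -18*(-72 + (-4/3 + 12*0*5)) = -18*(-72 + (-4/3 + 0)) = -18*(-72 - 4/3) = -18*(-220/3) = 1320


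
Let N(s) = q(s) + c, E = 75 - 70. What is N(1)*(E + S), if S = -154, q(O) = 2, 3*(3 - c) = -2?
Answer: -2533/3 ≈ -844.33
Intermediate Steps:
c = 11/3 (c = 3 - ⅓*(-2) = 3 + ⅔ = 11/3 ≈ 3.6667)
E = 5
N(s) = 17/3 (N(s) = 2 + 11/3 = 17/3)
N(1)*(E + S) = 17*(5 - 154)/3 = (17/3)*(-149) = -2533/3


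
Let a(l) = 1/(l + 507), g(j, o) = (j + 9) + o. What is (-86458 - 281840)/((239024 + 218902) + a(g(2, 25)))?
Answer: -199985814/248653819 ≈ -0.80427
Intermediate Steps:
g(j, o) = 9 + j + o (g(j, o) = (9 + j) + o = 9 + j + o)
a(l) = 1/(507 + l)
(-86458 - 281840)/((239024 + 218902) + a(g(2, 25))) = (-86458 - 281840)/((239024 + 218902) + 1/(507 + (9 + 2 + 25))) = -368298/(457926 + 1/(507 + 36)) = -368298/(457926 + 1/543) = -368298/248653819/543 = -368298*543/248653819 = -199985814/248653819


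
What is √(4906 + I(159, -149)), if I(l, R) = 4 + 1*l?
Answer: √5069 ≈ 71.197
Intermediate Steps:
I(l, R) = 4 + l
√(4906 + I(159, -149)) = √(4906 + (4 + 159)) = √(4906 + 163) = √5069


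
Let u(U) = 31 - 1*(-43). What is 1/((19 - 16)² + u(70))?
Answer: 1/83 ≈ 0.012048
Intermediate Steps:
u(U) = 74 (u(U) = 31 + 43 = 74)
1/((19 - 16)² + u(70)) = 1/((19 - 16)² + 74) = 1/(3² + 74) = 1/(9 + 74) = 1/83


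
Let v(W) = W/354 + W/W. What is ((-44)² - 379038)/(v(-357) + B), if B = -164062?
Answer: 44498036/19359317 ≈ 2.2985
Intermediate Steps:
v(W) = 1 + W/354 (v(W) = W*(1/354) + 1 = W/354 + 1 = 1 + W/354)
((-44)² - 379038)/(v(-357) + B) = ((-44)² - 379038)/((1 + (1/354)*(-357)) - 164062) = (1936 - 379038)/((1 - 119/118) - 164062) = -377102/(-1/118 - 164062) = -377102/(-19359317/118) = -377102*(-118/19359317) = 44498036/19359317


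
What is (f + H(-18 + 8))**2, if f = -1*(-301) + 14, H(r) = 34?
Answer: 121801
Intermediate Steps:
f = 315 (f = 301 + 14 = 315)
(f + H(-18 + 8))**2 = (315 + 34)**2 = 349**2 = 121801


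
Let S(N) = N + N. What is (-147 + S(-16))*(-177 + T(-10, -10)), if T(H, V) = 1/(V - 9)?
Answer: 602156/19 ≈ 31692.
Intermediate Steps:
S(N) = 2*N
T(H, V) = 1/(-9 + V)
(-147 + S(-16))*(-177 + T(-10, -10)) = (-147 + 2*(-16))*(-177 + 1/(-9 - 10)) = (-147 - 32)*(-177 + 1/(-19)) = -179*(-177 - 1/19) = -179*(-3364/19) = 602156/19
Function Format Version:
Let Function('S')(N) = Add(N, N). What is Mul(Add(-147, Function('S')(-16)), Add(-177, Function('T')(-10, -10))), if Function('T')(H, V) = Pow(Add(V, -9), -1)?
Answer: Rational(602156, 19) ≈ 31692.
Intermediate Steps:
Function('S')(N) = Mul(2, N)
Function('T')(H, V) = Pow(Add(-9, V), -1)
Mul(Add(-147, Function('S')(-16)), Add(-177, Function('T')(-10, -10))) = Mul(Add(-147, Mul(2, -16)), Add(-177, Pow(Add(-9, -10), -1))) = Mul(Add(-147, -32), Add(-177, Pow(-19, -1))) = Mul(-179, Add(-177, Rational(-1, 19))) = Mul(-179, Rational(-3364, 19)) = Rational(602156, 19)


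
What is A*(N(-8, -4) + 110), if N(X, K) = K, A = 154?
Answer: 16324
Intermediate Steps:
A*(N(-8, -4) + 110) = 154*(-4 + 110) = 154*106 = 16324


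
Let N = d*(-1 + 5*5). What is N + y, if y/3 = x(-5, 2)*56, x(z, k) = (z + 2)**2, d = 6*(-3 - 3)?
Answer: 648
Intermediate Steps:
d = -36 (d = 6*(-6) = -36)
x(z, k) = (2 + z)**2
y = 1512 (y = 3*((2 - 5)**2*56) = 3*((-3)**2*56) = 3*(9*56) = 3*504 = 1512)
N = -864 (N = -36*(-1 + 5*5) = -36*(-1 + 25) = -36*24 = -864)
N + y = -864 + 1512 = 648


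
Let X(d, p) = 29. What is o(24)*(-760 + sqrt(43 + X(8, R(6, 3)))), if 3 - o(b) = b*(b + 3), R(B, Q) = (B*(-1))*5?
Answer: 490200 - 3870*sqrt(2) ≈ 4.8473e+5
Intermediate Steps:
R(B, Q) = -5*B (R(B, Q) = -B*5 = -5*B)
o(b) = 3 - b*(3 + b) (o(b) = 3 - b*(b + 3) = 3 - b*(3 + b))
o(24)*(-760 + sqrt(43 + X(8, R(6, 3)))) = (3 - 1*24**2 - 3*24)*(-760 + sqrt(43 + 29)) = (3 - 1*576 - 72)*(-760 + sqrt(72)) = (3 - 576 - 72)*(-760 + 6*sqrt(2)) = -645*(-760 + 6*sqrt(2)) = 490200 - 3870*sqrt(2)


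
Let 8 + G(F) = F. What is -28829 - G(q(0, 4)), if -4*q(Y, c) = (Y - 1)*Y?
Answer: -28821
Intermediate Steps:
q(Y, c) = -Y*(-1 + Y)/4 (q(Y, c) = -(Y - 1)*Y/4 = -(-1 + Y)*Y/4 = -Y*(-1 + Y)/4)
G(F) = -8 + F
-28829 - G(q(0, 4)) = -28829 - (-8 + (1/4)*0*(1 - 1*0)) = -28829 - (-8 + (1/4)*0*(1 + 0)) = -28829 - (-8 + (1/4)*0*1) = -28829 - (-8 + 0) = -28829 - 1*(-8) = -28829 + 8 = -28821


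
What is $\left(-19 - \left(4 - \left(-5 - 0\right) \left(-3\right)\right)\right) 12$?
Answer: $-96$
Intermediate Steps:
$\left(-19 - \left(4 - \left(-5 - 0\right) \left(-3\right)\right)\right) 12 = \left(-19 - \left(4 - \left(-5 + 0\right) \left(-3\right)\right)\right) 12 = \left(-19 - -11\right) 12 = \left(-19 + \left(15 - 4\right)\right) 12 = \left(-19 + 11\right) 12 = \left(-8\right) 12 = -96$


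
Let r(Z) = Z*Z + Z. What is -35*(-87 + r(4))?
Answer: 2345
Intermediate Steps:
r(Z) = Z + Z**2 (r(Z) = Z**2 + Z = Z + Z**2)
-35*(-87 + r(4)) = -35*(-87 + 4*(1 + 4)) = -35*(-87 + 4*5) = -35*(-87 + 20) = -35*(-67) = 2345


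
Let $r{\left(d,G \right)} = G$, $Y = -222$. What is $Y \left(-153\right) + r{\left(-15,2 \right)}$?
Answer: $33968$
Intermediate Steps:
$Y \left(-153\right) + r{\left(-15,2 \right)} = \left(-222\right) \left(-153\right) + 2 = 33966 + 2 = 33968$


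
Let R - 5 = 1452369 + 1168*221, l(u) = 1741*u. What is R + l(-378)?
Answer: 1052404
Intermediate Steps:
R = 1710502 (R = 5 + (1452369 + 1168*221) = 5 + (1452369 + 258128) = 5 + 1710497 = 1710502)
R + l(-378) = 1710502 + 1741*(-378) = 1710502 - 658098 = 1052404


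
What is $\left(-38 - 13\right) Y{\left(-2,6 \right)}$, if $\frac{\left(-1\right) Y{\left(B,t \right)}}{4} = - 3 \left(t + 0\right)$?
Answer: $-3672$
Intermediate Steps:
$Y{\left(B,t \right)} = 12 t$ ($Y{\left(B,t \right)} = - 4 \left(- 3 \left(t + 0\right)\right) = - 4 \left(- 3 t\right) = 12 t$)
$\left(-38 - 13\right) Y{\left(-2,6 \right)} = \left(-38 - 13\right) 12 \cdot 6 = \left(-51\right) 72 = -3672$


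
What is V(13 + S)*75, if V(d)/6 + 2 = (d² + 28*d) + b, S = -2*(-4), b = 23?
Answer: 472500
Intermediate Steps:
S = 8
V(d) = 126 + 6*d² + 168*d (V(d) = -12 + 6*((d² + 28*d) + 23) = -12 + 6*(23 + d² + 28*d) = -12 + (138 + 6*d² + 168*d) = 126 + 6*d² + 168*d)
V(13 + S)*75 = (126 + 6*(13 + 8)² + 168*(13 + 8))*75 = (126 + 6*21² + 168*21)*75 = (126 + 6*441 + 3528)*75 = (126 + 2646 + 3528)*75 = 6300*75 = 472500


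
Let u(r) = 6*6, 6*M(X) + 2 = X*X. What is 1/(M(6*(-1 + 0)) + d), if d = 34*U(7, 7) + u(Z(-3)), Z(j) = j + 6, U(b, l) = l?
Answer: 3/839 ≈ 0.0035757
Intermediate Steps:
Z(j) = 6 + j
M(X) = -1/3 + X**2/6 (M(X) = -1/3 + (X*X)/6 = -1/3 + X**2/6)
u(r) = 36
d = 274 (d = 34*7 + 36 = 238 + 36 = 274)
1/(M(6*(-1 + 0)) + d) = 1/((-1/3 + (6*(-1 + 0))**2/6) + 274) = 1/((-1/3 + (6*(-1))**2/6) + 274) = 1/((-1/3 + (1/6)*(-6)**2) + 274) = 1/((-1/3 + (1/6)*36) + 274) = 1/((-1/3 + 6) + 274) = 1/(17/3 + 274) = 1/(839/3) = 3/839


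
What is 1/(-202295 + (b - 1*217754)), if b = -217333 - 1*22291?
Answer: -1/659673 ≈ -1.5159e-6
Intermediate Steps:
b = -239624 (b = -217333 - 22291 = -239624)
1/(-202295 + (b - 1*217754)) = 1/(-202295 + (-239624 - 1*217754)) = 1/(-202295 + (-239624 - 217754)) = 1/(-202295 - 457378) = 1/(-659673) = -1/659673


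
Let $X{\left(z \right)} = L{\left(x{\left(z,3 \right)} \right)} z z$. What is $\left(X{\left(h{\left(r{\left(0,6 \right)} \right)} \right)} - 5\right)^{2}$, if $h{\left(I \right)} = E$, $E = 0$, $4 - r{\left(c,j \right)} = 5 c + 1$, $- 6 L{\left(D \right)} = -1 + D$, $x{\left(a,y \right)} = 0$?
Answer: $25$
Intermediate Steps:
$L{\left(D \right)} = \frac{1}{6} - \frac{D}{6}$ ($L{\left(D \right)} = - \frac{-1 + D}{6} = \frac{1}{6} - \frac{D}{6}$)
$r{\left(c,j \right)} = 3 - 5 c$ ($r{\left(c,j \right)} = 4 - \left(5 c + 1\right) = 4 - \left(1 + 5 c\right) = 3 - 5 c$)
$h{\left(I \right)} = 0$
$X{\left(z \right)} = \frac{z^{2}}{6}$ ($X{\left(z \right)} = \left(\frac{1}{6} - 0\right) z z = \left(\frac{1}{6} + 0\right) z z = \frac{z}{6} z = \frac{z^{2}}{6}$)
$\left(X{\left(h{\left(r{\left(0,6 \right)} \right)} \right)} - 5\right)^{2} = \left(\frac{0^{2}}{6} - 5\right)^{2} = \left(\frac{1}{6} \cdot 0 - 5\right)^{2} = \left(0 - 5\right)^{2} = \left(-5\right)^{2} = 25$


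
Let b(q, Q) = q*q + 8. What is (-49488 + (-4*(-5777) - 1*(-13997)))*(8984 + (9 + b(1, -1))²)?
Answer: -115260964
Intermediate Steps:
b(q, Q) = 8 + q² (b(q, Q) = q² + 8 = 8 + q²)
(-49488 + (-4*(-5777) - 1*(-13997)))*(8984 + (9 + b(1, -1))²) = (-49488 + (-4*(-5777) - 1*(-13997)))*(8984 + (9 + (8 + 1²))²) = (-49488 + (23108 + 13997))*(8984 + (9 + (8 + 1))²) = (-49488 + 37105)*(8984 + (9 + 9)²) = -12383*(8984 + 18²) = -12383*(8984 + 324) = -12383*9308 = -115260964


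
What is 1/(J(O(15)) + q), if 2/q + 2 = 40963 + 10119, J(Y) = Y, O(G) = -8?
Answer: -25540/204319 ≈ -0.12500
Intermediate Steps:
q = 1/25540 (q = 2/(-2 + (40963 + 10119)) = 2/(-2 + 51082) = 2/51080 = 2*(1/51080) = 1/25540 ≈ 3.9154e-5)
1/(J(O(15)) + q) = 1/(-8 + 1/25540) = 1/(-204319/25540) = -25540/204319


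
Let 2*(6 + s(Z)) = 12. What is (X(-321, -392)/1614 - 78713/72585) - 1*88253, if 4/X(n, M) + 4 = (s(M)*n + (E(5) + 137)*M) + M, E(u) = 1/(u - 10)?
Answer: -77574711979230881/878992881570 ≈ -88254.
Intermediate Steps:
E(u) = 1/(-10 + u)
s(Z) = 0 (s(Z) = -6 + (½)*12 = -6 + 6 = 0)
X(n, M) = 4/(-4 + 689*M/5) (X(n, M) = 4/(-4 + ((0*n + (1/(-10 + 5) + 137)*M) + M)) = 4/(-4 + ((0 + (1/(-5) + 137)*M) + M)) = 4/(-4 + ((0 + (-⅕ + 137)*M) + M)) = 4/(-4 + ((0 + 684*M/5) + M)) = 4/(-4 + (684*M/5 + M)) = 4/(-4 + 689*M/5))
(X(-321, -392)/1614 - 78713/72585) - 1*88253 = ((20/(-20 + 689*(-392)))/1614 - 78713/72585) - 1*88253 = ((20/(-20 - 270088))*(1/1614) - 78713*1/72585) - 88253 = ((20/(-270108))*(1/1614) - 78713/72585) - 88253 = ((20*(-1/270108))*(1/1614) - 78713/72585) - 88253 = (-5/67527*1/1614 - 78713/72585) - 88253 = (-5/108988578 - 78713/72585) - 88253 = -953202033671/878992881570 - 88253 = -77574711979230881/878992881570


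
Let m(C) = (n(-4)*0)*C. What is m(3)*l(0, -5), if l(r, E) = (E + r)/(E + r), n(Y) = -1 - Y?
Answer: 0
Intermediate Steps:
m(C) = 0 (m(C) = ((-1 - 1*(-4))*0)*C = ((-1 + 4)*0)*C = (3*0)*C = 0*C = 0)
l(r, E) = 1
m(3)*l(0, -5) = 0*1 = 0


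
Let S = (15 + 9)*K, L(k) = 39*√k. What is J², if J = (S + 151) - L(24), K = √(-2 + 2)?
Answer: 59305 - 23556*√6 ≈ 1604.8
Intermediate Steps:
K = 0 (K = √0 = 0)
S = 0 (S = (15 + 9)*0 = 24*0 = 0)
J = 151 - 78*√6 (J = (0 + 151) - 39*√24 = 151 - 39*2*√6 = 151 - 78*√6 ≈ -40.060)
J² = (151 - 78*√6)²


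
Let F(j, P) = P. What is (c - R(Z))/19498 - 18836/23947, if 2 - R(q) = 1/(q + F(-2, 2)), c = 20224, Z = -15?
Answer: 1520870831/6069941878 ≈ 0.25056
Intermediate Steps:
R(q) = 2 - 1/(2 + q) (R(q) = 2 - 1/(q + 2) = 2 - 1/(2 + q))
(c - R(Z))/19498 - 18836/23947 = (20224 - (3 + 2*(-15))/(2 - 15))/19498 - 18836/23947 = (20224 - (3 - 30)/(-13))*(1/19498) - 18836*1/23947 = (20224 - (-1)*(-27)/13)*(1/19498) - 18836/23947 = (20224 - 1*27/13)*(1/19498) - 18836/23947 = (20224 - 27/13)*(1/19498) - 18836/23947 = (262885/13)*(1/19498) - 18836/23947 = 262885/253474 - 18836/23947 = 1520870831/6069941878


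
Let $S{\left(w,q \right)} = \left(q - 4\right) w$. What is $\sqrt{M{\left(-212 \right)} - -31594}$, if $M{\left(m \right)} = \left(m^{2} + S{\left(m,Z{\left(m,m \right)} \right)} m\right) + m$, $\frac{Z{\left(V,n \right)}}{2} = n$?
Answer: $i \sqrt{19159706} \approx 4377.2 i$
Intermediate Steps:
$Z{\left(V,n \right)} = 2 n$
$S{\left(w,q \right)} = w \left(-4 + q\right)$ ($S{\left(w,q \right)} = \left(-4 + q\right) w = w \left(-4 + q\right)$)
$M{\left(m \right)} = m + m^{2} + m^{2} \left(-4 + 2 m\right)$ ($M{\left(m \right)} = \left(m^{2} + m \left(-4 + 2 m\right) m\right) + m = \left(m^{2} + m^{2} \left(-4 + 2 m\right)\right) + m = m + m^{2} + m^{2} \left(-4 + 2 m\right)$)
$\sqrt{M{\left(-212 \right)} - -31594} = \sqrt{- 212 \left(1 - 212 + 2 \left(-212\right) \left(-2 - 212\right)\right) - -31594} = \sqrt{- 212 \left(1 - 212 + 2 \left(-212\right) \left(-214\right)\right) + \left(31682 - 88\right)} = \sqrt{- 212 \left(1 - 212 + 90736\right) + 31594} = \sqrt{\left(-212\right) 90525 + 31594} = \sqrt{-19191300 + 31594} = \sqrt{-19159706} = i \sqrt{19159706}$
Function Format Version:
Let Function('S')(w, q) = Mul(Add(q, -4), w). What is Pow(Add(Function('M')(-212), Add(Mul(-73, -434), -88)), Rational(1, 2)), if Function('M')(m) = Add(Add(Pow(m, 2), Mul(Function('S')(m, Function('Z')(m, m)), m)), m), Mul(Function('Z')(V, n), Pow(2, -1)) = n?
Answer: Mul(I, Pow(19159706, Rational(1, 2))) ≈ Mul(4377.2, I)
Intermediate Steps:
Function('Z')(V, n) = Mul(2, n)
Function('S')(w, q) = Mul(w, Add(-4, q)) (Function('S')(w, q) = Mul(Add(-4, q), w) = Mul(w, Add(-4, q)))
Function('M')(m) = Add(m, Pow(m, 2), Mul(Pow(m, 2), Add(-4, Mul(2, m)))) (Function('M')(m) = Add(Add(Pow(m, 2), Mul(Mul(m, Add(-4, Mul(2, m))), m)), m) = Add(Add(Pow(m, 2), Mul(Pow(m, 2), Add(-4, Mul(2, m)))), m) = Add(m, Pow(m, 2), Mul(Pow(m, 2), Add(-4, Mul(2, m)))))
Pow(Add(Function('M')(-212), Add(Mul(-73, -434), -88)), Rational(1, 2)) = Pow(Add(Mul(-212, Add(1, -212, Mul(2, -212, Add(-2, -212)))), Add(Mul(-73, -434), -88)), Rational(1, 2)) = Pow(Add(Mul(-212, Add(1, -212, Mul(2, -212, -214))), Add(31682, -88)), Rational(1, 2)) = Pow(Add(Mul(-212, Add(1, -212, 90736)), 31594), Rational(1, 2)) = Pow(Add(Mul(-212, 90525), 31594), Rational(1, 2)) = Pow(Add(-19191300, 31594), Rational(1, 2)) = Pow(-19159706, Rational(1, 2)) = Mul(I, Pow(19159706, Rational(1, 2)))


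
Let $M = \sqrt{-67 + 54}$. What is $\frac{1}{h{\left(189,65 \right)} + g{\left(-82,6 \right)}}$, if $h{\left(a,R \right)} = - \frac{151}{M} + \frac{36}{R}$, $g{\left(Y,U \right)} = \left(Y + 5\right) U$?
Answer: $- \frac{1949610}{907050361} - \frac{49075 i \sqrt{13}}{907050361} \approx -0.0021494 - 0.00019507 i$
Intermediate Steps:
$g{\left(Y,U \right)} = U \left(5 + Y\right)$ ($g{\left(Y,U \right)} = \left(5 + Y\right) U = U \left(5 + Y\right)$)
$M = i \sqrt{13}$ ($M = \sqrt{-13} = i \sqrt{13} \approx 3.6056 i$)
$h{\left(a,R \right)} = \frac{36}{R} + \frac{151 i \sqrt{13}}{13}$ ($h{\left(a,R \right)} = - \frac{151}{i \sqrt{13}} + \frac{36}{R} = - 151 \left(- \frac{i \sqrt{13}}{13}\right) + \frac{36}{R} = \frac{151 i \sqrt{13}}{13} + \frac{36}{R} = \frac{36}{R} + \frac{151 i \sqrt{13}}{13}$)
$\frac{1}{h{\left(189,65 \right)} + g{\left(-82,6 \right)}} = \frac{1}{\left(\frac{36}{65} + \frac{151 i \sqrt{13}}{13}\right) + 6 \left(5 - 82\right)} = \frac{1}{\left(36 \cdot \frac{1}{65} + \frac{151 i \sqrt{13}}{13}\right) + 6 \left(-77\right)} = \frac{1}{\left(\frac{36}{65} + \frac{151 i \sqrt{13}}{13}\right) - 462} = \frac{1}{- \frac{29994}{65} + \frac{151 i \sqrt{13}}{13}}$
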